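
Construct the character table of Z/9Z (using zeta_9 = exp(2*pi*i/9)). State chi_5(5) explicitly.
Character table of Z/9Z (irreps indexed chi_0,...,chi_8 with chi_k(m) = zeta_9^(k*m), zeta_9 = exp(2*pi*i/9)):
  irrep \ class  {0} (size 1)  {1} (size 1)    {2} (size 1)    {3} (size 1)    {4} (size 1)    {5} (size 1)    {6} (size 1)    {7} (size 1)    {8} (size 1)  
  chi_0          1             1               1               1               1               1               1               1               1             
  chi_1          1             exp(2*I*pi/9)   exp(4*I*pi/9)   exp(2*I*pi/3)   exp(8*I*pi/9)   exp(-8*I*pi/9)  exp(-2*I*pi/3)  exp(-4*I*pi/9)  exp(-2*I*pi/9)
  chi_2          1             exp(4*I*pi/9)   exp(8*I*pi/9)   exp(-2*I*pi/3)  exp(-2*I*pi/9)  exp(2*I*pi/9)   exp(2*I*pi/3)   exp(-8*I*pi/9)  exp(-4*I*pi/9)
  chi_3          1             exp(2*I*pi/3)   exp(-2*I*pi/3)  1               exp(2*I*pi/3)   exp(-2*I*pi/3)  1               exp(2*I*pi/3)   exp(-2*I*pi/3)
  chi_4          1             exp(8*I*pi/9)   exp(-2*I*pi/9)  exp(2*I*pi/3)   exp(-4*I*pi/9)  exp(4*I*pi/9)   exp(-2*I*pi/3)  exp(2*I*pi/9)   exp(-8*I*pi/9)
  chi_5          1             exp(-8*I*pi/9)  exp(2*I*pi/9)   exp(-2*I*pi/3)  exp(4*I*pi/9)   exp(-4*I*pi/9)  exp(2*I*pi/3)   exp(-2*I*pi/9)  exp(8*I*pi/9) 
  chi_6          1             exp(-2*I*pi/3)  exp(2*I*pi/3)   1               exp(-2*I*pi/3)  exp(2*I*pi/3)   1               exp(-2*I*pi/3)  exp(2*I*pi/3) 
  chi_7          1             exp(-4*I*pi/9)  exp(-8*I*pi/9)  exp(2*I*pi/3)   exp(2*I*pi/9)   exp(-2*I*pi/9)  exp(-2*I*pi/3)  exp(8*I*pi/9)   exp(4*I*pi/9) 
  chi_8          1             exp(-2*I*pi/9)  exp(-4*I*pi/9)  exp(-2*I*pi/3)  exp(-8*I*pi/9)  exp(8*I*pi/9)   exp(2*I*pi/3)   exp(4*I*pi/9)   exp(2*I*pi/9) 

Spot check: chi_5(5) = zeta_9^(5*5) = zeta_9^25 = exp(-4*I*pi/9).

Why: Z/9Z is abelian, so all 9 irreducible complex representations are 1-dimensional. They are given by chi_k(m) = zeta_9^(k*m) for k = 0,...,8. Row orthogonality: sum_m chi_k(m) conj(chi_l(m)) = 9 * [k = l].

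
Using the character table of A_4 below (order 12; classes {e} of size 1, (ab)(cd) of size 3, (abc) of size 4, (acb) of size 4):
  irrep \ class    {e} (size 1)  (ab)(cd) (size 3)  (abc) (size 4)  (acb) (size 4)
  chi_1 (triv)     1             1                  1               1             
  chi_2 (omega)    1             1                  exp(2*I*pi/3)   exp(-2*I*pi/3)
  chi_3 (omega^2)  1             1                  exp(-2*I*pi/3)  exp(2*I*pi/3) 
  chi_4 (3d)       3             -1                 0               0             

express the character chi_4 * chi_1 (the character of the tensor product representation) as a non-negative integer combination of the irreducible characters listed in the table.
chi_4 tensor chi_1 = chi_4 (all other irreducibles have multiplicity 0).

Derivation: The character of a tensor product is the pointwise product (chi_4 * chi_1)(C) = chi_4(C) * chi_1(C):
  {e}: (3)*(1), (ab)(cd): (-1)*(1), (abc): (0)*(1), (acb): (0)*(1)
so (chi_4 * chi_1) takes values
  {e} -> 3, (ab)(cd) -> -1, (abc) -> 0, (acb) -> 0.
Now take the inner product of this character with each irreducible chi from the table, <chi_4*chi_1, chi> = (1/12) sum_C |C| (chi_4*chi_1)(C) conj(chi(C)):
  <chi_4*chi_1, chi_1> = (1/12)[1*(3)*conj(1) + 3*(-1)*conj(1) + 4*(0)*conj(1) + 4*(0)*conj(1)]
      = (1/12)[(3) + (-3) + (0) + (0)] = 0/12 = 0
  <chi_4*chi_1, chi_2> = (1/12)[1*(3)*conj(1) + 3*(-1)*conj(1) + 4*(0)*conj(exp(2*I*pi/3)) + 4*(0)*conj(exp(-2*I*pi/3))]
      = (1/12)[(3) + (-3) + (0) + (0)] = 0/12 = 0
  <chi_4*chi_1, chi_3> = (1/12)[1*(3)*conj(1) + 3*(-1)*conj(1) + 4*(0)*conj(exp(-2*I*pi/3)) + 4*(0)*conj(exp(2*I*pi/3))]
      = (1/12)[(3) + (-3) + (0) + (0)] = 0/12 = 0
  <chi_4*chi_1, chi_4> = (1/12)[1*(3)*conj(3) + 3*(-1)*conj(-1) + 4*(0)*conj(0) + 4*(0)*conj(0)]
      = (1/12)[(9) + (3) + (0) + (0)] = 12/12 = 1
(Exp terms are combined using exp(i*s)*conj(exp(i*t)) = exp(i*(s-t)), and sums of them are collapsed using the identity that for every m > 1 the m distinct m-th roots of unity sum to 0, e.g. 1 + exp(2*I*pi/3) + exp(-2*I*pi/3) = 0.)
Hence the multiplicities are chi_4: 1. Dimension check: dim(chi_4)*dim(chi_1) = 3*1 = 3 and sum (mult * dim) = 1*3 = 3.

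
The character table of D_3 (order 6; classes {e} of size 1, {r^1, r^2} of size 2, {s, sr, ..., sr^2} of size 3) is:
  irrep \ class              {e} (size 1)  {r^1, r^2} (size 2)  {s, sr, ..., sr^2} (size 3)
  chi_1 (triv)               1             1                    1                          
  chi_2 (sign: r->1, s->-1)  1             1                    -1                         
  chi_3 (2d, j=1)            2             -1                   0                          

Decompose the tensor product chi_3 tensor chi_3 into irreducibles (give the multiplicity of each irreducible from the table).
chi_3 tensor chi_3 = chi_1 + chi_2 + chi_3 (all other irreducibles have multiplicity 0).

Working: The character of a tensor product is the pointwise product (chi_3 * chi_3)(C) = chi_3(C) * chi_3(C):
  {e}: (2)*(2), {r^1, r^2}: (-1)*(-1), {s, sr, ..., sr^2}: (0)*(0)
so (chi_3 * chi_3) takes values
  {e} -> 4, {r^1, r^2} -> 1, {s, sr, ..., sr^2} -> 0.
Now take the inner product of this character with each irreducible chi from the table, <chi_3*chi_3, chi> = (1/6) sum_C |C| (chi_3*chi_3)(C) conj(chi(C)):
  <chi_3*chi_3, chi_1> = (1/6)[1*(4)*conj(1) + 2*(1)*conj(1) + 3*(0)*conj(1)]
      = (1/6)[(4) + (2) + (0)] = 6/6 = 1
  <chi_3*chi_3, chi_2> = (1/6)[1*(4)*conj(1) + 2*(1)*conj(1) + 3*(0)*conj(-1)]
      = (1/6)[(4) + (2) + (0)] = 6/6 = 1
  <chi_3*chi_3, chi_3> = (1/6)[1*(4)*conj(2) + 2*(1)*conj(-1) + 3*(0)*conj(0)]
      = (1/6)[(8) + (-2) + (0)] = 6/6 = 1
Hence the multiplicities are chi_1: 1, chi_2: 1, chi_3: 1. Dimension check: dim(chi_3)*dim(chi_3) = 2*2 = 4 and sum (mult * dim) = 1*1 + 1*1 + 1*2 = 4.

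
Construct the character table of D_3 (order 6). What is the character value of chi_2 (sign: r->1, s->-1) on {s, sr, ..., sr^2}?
Conjugacy classes: {e} of size 1, {r^1, r^2} of size 2, {s, sr, ..., sr^2} of size 3.
Character table:
  irrep \ class              {e} (size 1)  {r^1, r^2} (size 2)  {s, sr, ..., sr^2} (size 3)
  chi_1 (triv)               1             1                    1                          
  chi_2 (sign: r->1, s->-1)  1             1                    -1                         
  chi_3 (2d, j=1)            2             -1                   0                          

Spot check: chi_2 (sign: r->1, s->-1) on {s, sr, ..., sr^2} = -1.

D_3 has order 2*3 = 6 with 3 conjugacy classes, hence 3 irreducibles. Sum of squared dims 1 + 1 + 4 = 6 = |G|. Linear characters come from the abelianisation; the 2-dimensional irreps have character r^k -> 2*cos(2*pi*j*k/3), reflections -> 0.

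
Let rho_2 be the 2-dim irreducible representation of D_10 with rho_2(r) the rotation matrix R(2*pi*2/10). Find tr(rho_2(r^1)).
chi_{rho_2}(r^1) = 2*cos(2*pi*2*1/10) = -1/2 + sqrt(5)/2

Derivation: rho_2(r^1) is rotation by angle 2*pi*2*1/10, whose trace is 2*cos(2*pi*2*1/10) = -1/2 + sqrt(5)/2.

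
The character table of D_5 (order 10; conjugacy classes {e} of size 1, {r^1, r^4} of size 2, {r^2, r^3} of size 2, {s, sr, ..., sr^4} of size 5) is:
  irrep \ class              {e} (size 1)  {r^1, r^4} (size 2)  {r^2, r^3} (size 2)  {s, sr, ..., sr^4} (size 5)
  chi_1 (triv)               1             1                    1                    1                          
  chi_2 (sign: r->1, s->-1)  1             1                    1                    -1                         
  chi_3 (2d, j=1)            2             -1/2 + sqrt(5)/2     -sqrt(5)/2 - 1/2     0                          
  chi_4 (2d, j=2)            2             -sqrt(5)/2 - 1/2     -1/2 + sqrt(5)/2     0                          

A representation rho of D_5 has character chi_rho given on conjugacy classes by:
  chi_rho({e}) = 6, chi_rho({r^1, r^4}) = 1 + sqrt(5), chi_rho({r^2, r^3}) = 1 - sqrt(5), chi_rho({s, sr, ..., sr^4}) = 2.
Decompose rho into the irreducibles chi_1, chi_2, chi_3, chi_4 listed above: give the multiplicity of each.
Multiplicities: chi_1: 2, chi_2: 0, chi_3: 2, chi_4: 0.

Use <chi_rho, chi> = (1/|G|) sum_C |C| * chi_rho(C) * conj(chi(C)) with |G| = 10 for each irreducible chi in the table:
  <chi_rho, chi_1> = (1/10)[1*(6)*conj(1) + 2*(1 + sqrt(5))*conj(1) + 2*(1 - sqrt(5))*conj(1) + 5*(2)*conj(1)]
      = (1/10)[(6) + (2 + 2*sqrt(5)) + (2 - 2*sqrt(5)) + (10)] = 20/10 = 2
  <chi_rho, chi_2> = (1/10)[1*(6)*conj(1) + 2*(1 + sqrt(5))*conj(1) + 2*(1 - sqrt(5))*conj(1) + 5*(2)*conj(-1)]
      = (1/10)[(6) + (2 + 2*sqrt(5)) + (2 - 2*sqrt(5)) + (-10)] = 0/10 = 0
  <chi_rho, chi_3> = (1/10)[1*(6)*conj(2) + 2*(1 + sqrt(5))*conj(-1/2 + sqrt(5)/2) + 2*(1 - sqrt(5))*conj(-sqrt(5)/2 - 1/2) + 5*(2)*conj(0)]
      = (1/10)[(12) + (4) + (4) + (0)] = 20/10 = 2
  <chi_rho, chi_4> = (1/10)[1*(6)*conj(2) + 2*(1 + sqrt(5))*conj(-sqrt(5)/2 - 1/2) + 2*(1 - sqrt(5))*conj(-1/2 + sqrt(5)/2) + 5*(2)*conj(0)]
      = (1/10)[(12) + (-6 - 2*sqrt(5)) + (-6 + 2*sqrt(5)) + (0)] = 0/10 = 0
Dimension check: dim(rho) = sum (mult * dim) = 2*1 + 0*1 + 2*2 + 0*2 = 6 = chi_rho(e) = 6.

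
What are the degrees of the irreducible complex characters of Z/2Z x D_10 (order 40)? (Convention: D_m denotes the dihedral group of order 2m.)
Dimensions: 1, 1, 1, 1, 1, 1, 1, 1, 2, 2, 2, 2, 2, 2, 2, 2

There are 16 irreducibles (= number of conjugacy classes). Their dimensions d_i satisfy sum d_i^2 = |G| = 40: 1 + 1 + 1 + 1 + 1 + 1 + 1 + 1 + 4 + 4 + 4 + 4 + 4 + 4 + 4 + 4 = 40. (For the product with Z/2Z: each of the 2 1-dim characters of Z/2Z tensors with each irrep of D_10, giving 2 copies of each D_10-dimension.)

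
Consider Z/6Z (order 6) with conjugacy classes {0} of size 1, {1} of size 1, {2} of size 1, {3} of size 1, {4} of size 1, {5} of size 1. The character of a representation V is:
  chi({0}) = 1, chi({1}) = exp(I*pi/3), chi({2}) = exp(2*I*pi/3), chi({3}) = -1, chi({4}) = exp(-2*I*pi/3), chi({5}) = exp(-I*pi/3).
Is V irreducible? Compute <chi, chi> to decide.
Irreducible: <chi, chi> = 1.

Solution. <chi, chi> = (1/|G|) sum_C |C| * |chi(C)|^2 = (1/6)[1*|1|^2 + 1*|exp(I*pi/3)|^2 + 1*|exp(2*I*pi/3)|^2 + 1*|-1|^2 + 1*|exp(-2*I*pi/3)|^2 + 1*|exp(-I*pi/3)|^2]
  = (1/6)[(1) + (1) + (1) + (1) + (1) + (1)] = 6/6 = 1.
(Exp terms are combined using exp(i*s)*conj(exp(i*t)) = exp(i*(s-t)), and sums of them are collapsed using the identity that for every m > 1 the m distinct m-th roots of unity sum to 0, e.g. 1 + exp(2*I*pi/3) + exp(-2*I*pi/3) = 0.)
A character is irreducible iff <chi, chi> = 1, so this representation is irreducible.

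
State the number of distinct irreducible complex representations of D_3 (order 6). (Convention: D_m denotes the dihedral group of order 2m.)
3

Proof sketch: The number of irreducible complex representations of a finite group equals its number of conjugacy classes. D_3 has 3 conjugacy classes ((n+3)/2 for n odd), so D_3 (order 6) has exactly 3 irreducible complex representations.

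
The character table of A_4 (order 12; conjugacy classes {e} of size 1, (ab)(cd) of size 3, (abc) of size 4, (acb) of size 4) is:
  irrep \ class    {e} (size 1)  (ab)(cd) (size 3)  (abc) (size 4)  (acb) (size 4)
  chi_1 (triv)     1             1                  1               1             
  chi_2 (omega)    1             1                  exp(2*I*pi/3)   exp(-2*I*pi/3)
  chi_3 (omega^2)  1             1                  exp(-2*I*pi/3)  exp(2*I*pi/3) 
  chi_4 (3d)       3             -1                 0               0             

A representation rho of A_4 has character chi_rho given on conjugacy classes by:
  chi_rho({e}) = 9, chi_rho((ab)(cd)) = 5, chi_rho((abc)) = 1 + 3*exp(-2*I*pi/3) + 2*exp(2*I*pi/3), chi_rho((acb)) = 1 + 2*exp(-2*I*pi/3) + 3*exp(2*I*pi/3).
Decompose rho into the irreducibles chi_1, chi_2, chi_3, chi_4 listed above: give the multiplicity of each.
Multiplicities: chi_1: 1, chi_2: 2, chi_3: 3, chi_4: 1.

Details: Use <chi_rho, chi> = (1/|G|) sum_C |C| * chi_rho(C) * conj(chi(C)) with |G| = 12 for each irreducible chi in the table:
  <chi_rho, chi_1> = (1/12)[1*(9)*conj(1) + 3*(5)*conj(1) + 4*(1 + 3*exp(-2*I*pi/3) + 2*exp(2*I*pi/3))*conj(1) + 4*(1 + 2*exp(-2*I*pi/3) + 3*exp(2*I*pi/3))*conj(1)]
      = (1/12)[(9) + (15) + (4 + 12*exp(-2*I*pi/3) + 8*exp(2*I*pi/3)) + (4 + 8*exp(-2*I*pi/3) + 12*exp(2*I*pi/3))] = 12/12 = 1
  <chi_rho, chi_2> = (1/12)[1*(9)*conj(1) + 3*(5)*conj(1) + 4*(1 + 3*exp(-2*I*pi/3) + 2*exp(2*I*pi/3))*conj(exp(2*I*pi/3)) + 4*(1 + 2*exp(-2*I*pi/3) + 3*exp(2*I*pi/3))*conj(exp(-2*I*pi/3))]
      = (1/12)[(9) + (15) + (8 + 4*exp(-2*I*pi/3) + 12*exp(2*I*pi/3)) + (8 + 12*exp(-2*I*pi/3) + 4*exp(2*I*pi/3))] = 24/12 = 2
  <chi_rho, chi_3> = (1/12)[1*(9)*conj(1) + 3*(5)*conj(1) + 4*(1 + 3*exp(-2*I*pi/3) + 2*exp(2*I*pi/3))*conj(exp(-2*I*pi/3)) + 4*(1 + 2*exp(-2*I*pi/3) + 3*exp(2*I*pi/3))*conj(exp(2*I*pi/3))]
      = (1/12)[(9) + (15) + (12 + 8*exp(-2*I*pi/3) + 4*exp(2*I*pi/3)) + (12 + 4*exp(-2*I*pi/3) + 8*exp(2*I*pi/3))] = 36/12 = 3
  <chi_rho, chi_4> = (1/12)[1*(9)*conj(3) + 3*(5)*conj(-1) + 4*(1 + 3*exp(-2*I*pi/3) + 2*exp(2*I*pi/3))*conj(0) + 4*(1 + 2*exp(-2*I*pi/3) + 3*exp(2*I*pi/3))*conj(0)]
      = (1/12)[(27) + (-15) + (0) + (0)] = 12/12 = 1
(Exp terms are combined using exp(i*s)*conj(exp(i*t)) = exp(i*(s-t)), and sums of them are collapsed using the identity that for every m > 1 the m distinct m-th roots of unity sum to 0, e.g. 1 + exp(2*I*pi/3) + exp(-2*I*pi/3) = 0.)
Dimension check: dim(rho) = sum (mult * dim) = 1*1 + 2*1 + 3*1 + 1*3 = 9 = chi_rho(e) = 9.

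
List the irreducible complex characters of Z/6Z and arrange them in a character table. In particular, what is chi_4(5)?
Character table of Z/6Z (irreps indexed chi_0,...,chi_5 with chi_k(m) = zeta_6^(k*m), zeta_6 = exp(2*pi*i/6)):
  irrep \ class  {0} (size 1)  {1} (size 1)    {2} (size 1)    {3} (size 1)  {4} (size 1)    {5} (size 1)  
  chi_0          1             1               1               1             1               1             
  chi_1          1             exp(I*pi/3)     exp(2*I*pi/3)   -1            exp(-2*I*pi/3)  exp(-I*pi/3)  
  chi_2          1             exp(2*I*pi/3)   exp(-2*I*pi/3)  1             exp(2*I*pi/3)   exp(-2*I*pi/3)
  chi_3          1             -1              1               -1            1               -1            
  chi_4          1             exp(-2*I*pi/3)  exp(2*I*pi/3)   1             exp(-2*I*pi/3)  exp(2*I*pi/3) 
  chi_5          1             exp(-I*pi/3)    exp(-2*I*pi/3)  -1            exp(2*I*pi/3)   exp(I*pi/3)   

Spot check: chi_4(5) = zeta_6^(4*5) = zeta_6^20 = exp(2*I*pi/3).

Derivation: Z/6Z is abelian, so all 6 irreducible complex representations are 1-dimensional. They are given by chi_k(m) = zeta_6^(k*m) for k = 0,...,5. Row orthogonality: sum_m chi_k(m) conj(chi_l(m)) = 6 * [k = l].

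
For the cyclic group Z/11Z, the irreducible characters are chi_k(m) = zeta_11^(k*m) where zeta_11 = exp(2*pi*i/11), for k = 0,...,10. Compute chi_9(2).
chi_9(2) = zeta_11^18 = exp(-8*I*pi/11)

Justification: chi_9(2) = zeta_11^(9*2) = zeta_11^18. Since zeta_11^11 = 1, this equals zeta_11^7 = exp(2*pi*i*7/11) = exp(-8*I*pi/11).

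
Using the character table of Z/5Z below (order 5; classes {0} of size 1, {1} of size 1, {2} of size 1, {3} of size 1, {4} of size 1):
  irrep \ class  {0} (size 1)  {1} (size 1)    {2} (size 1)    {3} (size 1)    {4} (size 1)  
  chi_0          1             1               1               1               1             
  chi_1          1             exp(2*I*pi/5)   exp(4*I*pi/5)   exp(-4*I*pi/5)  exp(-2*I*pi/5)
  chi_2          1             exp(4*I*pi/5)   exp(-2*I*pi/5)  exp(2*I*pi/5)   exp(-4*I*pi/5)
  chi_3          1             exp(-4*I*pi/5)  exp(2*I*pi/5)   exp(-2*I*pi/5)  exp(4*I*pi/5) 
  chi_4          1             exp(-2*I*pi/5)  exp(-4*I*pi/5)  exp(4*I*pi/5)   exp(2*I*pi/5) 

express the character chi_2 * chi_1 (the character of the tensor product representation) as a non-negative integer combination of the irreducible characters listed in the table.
chi_2 tensor chi_1 = chi_3 (all other irreducibles have multiplicity 0).

Details: The character of a tensor product is the pointwise product (chi_2 * chi_1)(C) = chi_2(C) * chi_1(C):
  {0}: (1)*(1), {1}: (exp(4*I*pi/5))*(exp(2*I*pi/5)), {2}: (exp(-2*I*pi/5))*(exp(4*I*pi/5)), {3}: (exp(2*I*pi/5))*(exp(-4*I*pi/5)), {4}: (exp(-4*I*pi/5))*(exp(-2*I*pi/5))
so (chi_2 * chi_1) takes values
  {0} -> 1, {1} -> exp(-4*I*pi/5), {2} -> exp(2*I*pi/5), {3} -> exp(-2*I*pi/5), {4} -> exp(4*I*pi/5).
Now take the inner product of this character with each irreducible chi from the table, <chi_2*chi_1, chi> = (1/5) sum_C |C| (chi_2*chi_1)(C) conj(chi(C)):
  <chi_2*chi_1, chi_0> = (1/5)[1*(1)*conj(1) + 1*(exp(-4*I*pi/5))*conj(1) + 1*(exp(2*I*pi/5))*conj(1) + 1*(exp(-2*I*pi/5))*conj(1) + 1*(exp(4*I*pi/5))*conj(1)]
      = (1/5)[(1) + (exp(-4*I*pi/5)) + (exp(2*I*pi/5)) + (exp(-2*I*pi/5)) + (exp(4*I*pi/5))] = 0/5 = 0
  <chi_2*chi_1, chi_1> = (1/5)[1*(1)*conj(1) + 1*(exp(-4*I*pi/5))*conj(exp(2*I*pi/5)) + 1*(exp(2*I*pi/5))*conj(exp(4*I*pi/5)) + 1*(exp(-2*I*pi/5))*conj(exp(-4*I*pi/5)) + 1*(exp(4*I*pi/5))*conj(exp(-2*I*pi/5))]
      = (1/5)[(1) + (exp(4*I*pi/5)) + (exp(-2*I*pi/5)) + (exp(2*I*pi/5)) + (exp(-4*I*pi/5))] = 0/5 = 0
  <chi_2*chi_1, chi_2> = (1/5)[1*(1)*conj(1) + 1*(exp(-4*I*pi/5))*conj(exp(4*I*pi/5)) + 1*(exp(2*I*pi/5))*conj(exp(-2*I*pi/5)) + 1*(exp(-2*I*pi/5))*conj(exp(2*I*pi/5)) + 1*(exp(4*I*pi/5))*conj(exp(-4*I*pi/5))]
      = (1/5)[(1) + (exp(2*I*pi/5)) + (exp(4*I*pi/5)) + (exp(-4*I*pi/5)) + (exp(-2*I*pi/5))] = 0/5 = 0
  <chi_2*chi_1, chi_3> = (1/5)[1*(1)*conj(1) + 1*(exp(-4*I*pi/5))*conj(exp(-4*I*pi/5)) + 1*(exp(2*I*pi/5))*conj(exp(2*I*pi/5)) + 1*(exp(-2*I*pi/5))*conj(exp(-2*I*pi/5)) + 1*(exp(4*I*pi/5))*conj(exp(4*I*pi/5))]
      = (1/5)[(1) + (1) + (1) + (1) + (1)] = 5/5 = 1
  <chi_2*chi_1, chi_4> = (1/5)[1*(1)*conj(1) + 1*(exp(-4*I*pi/5))*conj(exp(-2*I*pi/5)) + 1*(exp(2*I*pi/5))*conj(exp(-4*I*pi/5)) + 1*(exp(-2*I*pi/5))*conj(exp(4*I*pi/5)) + 1*(exp(4*I*pi/5))*conj(exp(2*I*pi/5))]
      = (1/5)[(1) + (exp(-2*I*pi/5)) + (exp(-4*I*pi/5)) + (exp(4*I*pi/5)) + (exp(2*I*pi/5))] = 0/5 = 0
(Exp terms are combined using exp(i*s)*conj(exp(i*t)) = exp(i*(s-t)), and sums of them are collapsed using the identity that for every m > 1 the m distinct m-th roots of unity sum to 0, e.g. 1 + exp(2*I*pi/3) + exp(-2*I*pi/3) = 0.)
Hence the multiplicities are chi_3: 1. Dimension check: dim(chi_2)*dim(chi_1) = 1*1 = 1 and sum (mult * dim) = 1*1 = 1.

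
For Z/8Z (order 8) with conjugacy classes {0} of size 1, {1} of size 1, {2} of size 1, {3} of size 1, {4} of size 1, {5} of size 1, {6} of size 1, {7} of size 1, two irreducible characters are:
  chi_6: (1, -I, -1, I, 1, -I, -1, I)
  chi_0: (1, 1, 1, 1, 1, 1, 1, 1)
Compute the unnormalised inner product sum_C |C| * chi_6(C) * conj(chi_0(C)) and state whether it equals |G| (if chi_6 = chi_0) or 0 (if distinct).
Sum = 0; so <chi_6, chi_0> = 0 (distinct irreducibles are orthogonal).

Justification: Compute term by term over conjugacy classes (|C| * chi_6(C) * conj(chi_0(C))):
  1*(1)*conj(1) + 1*(-I)*conj(1) + 1*(-1)*conj(1) + 1*(I)*conj(1) + 1*(1)*conj(1) + 1*(-I)*conj(1) + 1*(-1)*conj(1) + 1*(I)*conj(1)
  = (1) + (-I) + (-1) + (I) + (1) + (-I) + (-1) + (I)
  = 0.
(Exp terms are combined using exp(i*s)*conj(exp(i*t)) = exp(i*(s-t)), and sums of them are collapsed using the identity that for every m > 1 the m distinct m-th roots of unity sum to 0, e.g. 1 + exp(2*I*pi/3) + exp(-2*I*pi/3) = 0.)
Dividing by |G| = 8 gives 0/8 = 0, matching the row-orthogonality relation <chi_6, chi_0> = [chi_6 = chi_0].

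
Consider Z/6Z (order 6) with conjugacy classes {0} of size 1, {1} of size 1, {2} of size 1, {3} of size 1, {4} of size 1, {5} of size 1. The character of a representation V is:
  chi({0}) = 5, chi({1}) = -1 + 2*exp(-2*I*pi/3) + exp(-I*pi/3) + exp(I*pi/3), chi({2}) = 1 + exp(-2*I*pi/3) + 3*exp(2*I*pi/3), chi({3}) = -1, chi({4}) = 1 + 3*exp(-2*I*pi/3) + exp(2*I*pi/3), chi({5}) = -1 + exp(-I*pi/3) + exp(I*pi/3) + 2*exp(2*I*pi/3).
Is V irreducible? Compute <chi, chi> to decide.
Not irreducible (reducible): <chi, chi> = 7 > 1.

<chi, chi> = (1/|G|) sum_C |C| * |chi(C)|^2 = (1/6)[1*|5|^2 + 1*|-1 + 2*exp(-2*I*pi/3) + exp(-I*pi/3) + exp(I*pi/3)|^2 + 1*|1 + exp(-2*I*pi/3) + 3*exp(2*I*pi/3)|^2 + 1*|-1|^2 + 1*|1 + 3*exp(-2*I*pi/3) + exp(2*I*pi/3)|^2 + 1*|-1 + exp(-I*pi/3) + exp(I*pi/3) + 2*exp(2*I*pi/3)|^2]
  = (1/6)[(25) + (4) + (4) + (1) + (4) + (4)] = 42/6 = 7.
(Exp terms are combined using exp(i*s)*conj(exp(i*t)) = exp(i*(s-t)), and sums of them are collapsed using the identity that for every m > 1 the m distinct m-th roots of unity sum to 0, e.g. 1 + exp(2*I*pi/3) + exp(-2*I*pi/3) = 0.)
A character is irreducible iff <chi, chi> = 1, so this representation is reducible.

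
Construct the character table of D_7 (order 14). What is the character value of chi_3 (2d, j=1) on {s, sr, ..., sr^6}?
Conjugacy classes: {e} of size 1, {r^1, r^6} of size 2, {r^2, r^5} of size 2, {r^3, r^4} of size 2, {s, sr, ..., sr^6} of size 7.
Character table:
  irrep \ class              {e} (size 1)  {r^1, r^6} (size 2)  {r^2, r^5} (size 2)  {r^3, r^4} (size 2)  {s, sr, ..., sr^6} (size 7)
  chi_1 (triv)               1             1                    1                    1                    1                          
  chi_2 (sign: r->1, s->-1)  1             1                    1                    1                    -1                         
  chi_3 (2d, j=1)            2             2*cos(2*pi/7)        -2*cos(3*pi/7)       -2*cos(pi/7)         0                          
  chi_4 (2d, j=2)            2             -2*cos(3*pi/7)       -2*cos(pi/7)         2*cos(2*pi/7)        0                          
  chi_5 (2d, j=3)            2             -2*cos(pi/7)         2*cos(2*pi/7)        -2*cos(3*pi/7)       0                          

Spot check: chi_3 (2d, j=1) on {s, sr, ..., sr^6} = 0.

Details: D_7 has order 2*7 = 14 with 5 conjugacy classes, hence 5 irreducibles. Sum of squared dims 1 + 1 + 4 + 4 + 4 = 14 = |G|. Linear characters come from the abelianisation; the 2-dimensional irreps have character r^k -> 2*cos(2*pi*j*k/7), reflections -> 0.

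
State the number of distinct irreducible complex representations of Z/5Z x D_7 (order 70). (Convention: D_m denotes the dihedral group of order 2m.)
25

Derivation: The number of irreducible complex representations of a finite group equals its number of conjugacy classes. For a direct product, #classes(G x H) = #classes(G) * #classes(H). Z/5Z has 5 classes (abelian), D_7 has 5 classes, so 5 * 5 = 25, so Z/5Z x D_7 (order 70) has exactly 25 irreducible complex representations.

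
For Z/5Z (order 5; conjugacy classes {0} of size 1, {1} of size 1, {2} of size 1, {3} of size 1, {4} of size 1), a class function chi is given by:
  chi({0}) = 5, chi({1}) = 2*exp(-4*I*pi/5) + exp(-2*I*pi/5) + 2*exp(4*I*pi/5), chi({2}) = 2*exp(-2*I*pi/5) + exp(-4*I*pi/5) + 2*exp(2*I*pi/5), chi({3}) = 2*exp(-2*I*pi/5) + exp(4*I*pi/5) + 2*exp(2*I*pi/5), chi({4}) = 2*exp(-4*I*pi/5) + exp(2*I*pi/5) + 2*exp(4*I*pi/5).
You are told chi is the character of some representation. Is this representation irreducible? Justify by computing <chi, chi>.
Not irreducible (reducible): <chi, chi> = 9 > 1.

<chi, chi> = (1/|G|) sum_C |C| * |chi(C)|^2 = (1/5)[1*|5|^2 + 1*|2*exp(-4*I*pi/5) + exp(-2*I*pi/5) + 2*exp(4*I*pi/5)|^2 + 1*|2*exp(-2*I*pi/5) + exp(-4*I*pi/5) + 2*exp(2*I*pi/5)|^2 + 1*|2*exp(-2*I*pi/5) + exp(4*I*pi/5) + 2*exp(2*I*pi/5)|^2 + 1*|2*exp(-4*I*pi/5) + exp(2*I*pi/5) + 2*exp(4*I*pi/5)|^2]
  = (1/5)[(25) + (9 + 6*exp(-2*I*pi/5) + 2*exp(-4*I*pi/5) + 2*exp(4*I*pi/5) + 6*exp(2*I*pi/5)) + (9 + 6*exp(-4*I*pi/5) + 2*exp(-2*I*pi/5) + 2*exp(2*I*pi/5) + 6*exp(4*I*pi/5)) + (9 + 6*exp(-4*I*pi/5) + 2*exp(-2*I*pi/5) + 2*exp(2*I*pi/5) + 6*exp(4*I*pi/5)) + (9 + 6*exp(-2*I*pi/5) + 2*exp(-4*I*pi/5) + 2*exp(4*I*pi/5) + 6*exp(2*I*pi/5))] = 45/5 = 9.
(Exp terms are combined using exp(i*s)*conj(exp(i*t)) = exp(i*(s-t)), and sums of them are collapsed using the identity that for every m > 1 the m distinct m-th roots of unity sum to 0, e.g. 1 + exp(2*I*pi/3) + exp(-2*I*pi/3) = 0.)
A character is irreducible iff <chi, chi> = 1, so this representation is reducible.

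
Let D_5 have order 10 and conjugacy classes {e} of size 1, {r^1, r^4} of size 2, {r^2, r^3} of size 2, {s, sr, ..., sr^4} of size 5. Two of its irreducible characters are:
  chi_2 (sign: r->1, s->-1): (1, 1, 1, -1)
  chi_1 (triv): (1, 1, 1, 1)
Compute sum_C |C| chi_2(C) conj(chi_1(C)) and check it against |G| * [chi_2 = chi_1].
Sum = 0; so <chi_2, chi_1> = 0 (distinct irreducibles are orthogonal).

Working: Compute term by term over conjugacy classes (|C| * chi_2(C) * conj(chi_1(C))):
  1*(1)*conj(1) + 2*(1)*conj(1) + 2*(1)*conj(1) + 5*(-1)*conj(1)
  = (1) + (2) + (2) + (-5)
  = 0.
Dividing by |G| = 10 gives 0/10 = 0, matching the row-orthogonality relation <chi_2, chi_1> = [chi_2 = chi_1].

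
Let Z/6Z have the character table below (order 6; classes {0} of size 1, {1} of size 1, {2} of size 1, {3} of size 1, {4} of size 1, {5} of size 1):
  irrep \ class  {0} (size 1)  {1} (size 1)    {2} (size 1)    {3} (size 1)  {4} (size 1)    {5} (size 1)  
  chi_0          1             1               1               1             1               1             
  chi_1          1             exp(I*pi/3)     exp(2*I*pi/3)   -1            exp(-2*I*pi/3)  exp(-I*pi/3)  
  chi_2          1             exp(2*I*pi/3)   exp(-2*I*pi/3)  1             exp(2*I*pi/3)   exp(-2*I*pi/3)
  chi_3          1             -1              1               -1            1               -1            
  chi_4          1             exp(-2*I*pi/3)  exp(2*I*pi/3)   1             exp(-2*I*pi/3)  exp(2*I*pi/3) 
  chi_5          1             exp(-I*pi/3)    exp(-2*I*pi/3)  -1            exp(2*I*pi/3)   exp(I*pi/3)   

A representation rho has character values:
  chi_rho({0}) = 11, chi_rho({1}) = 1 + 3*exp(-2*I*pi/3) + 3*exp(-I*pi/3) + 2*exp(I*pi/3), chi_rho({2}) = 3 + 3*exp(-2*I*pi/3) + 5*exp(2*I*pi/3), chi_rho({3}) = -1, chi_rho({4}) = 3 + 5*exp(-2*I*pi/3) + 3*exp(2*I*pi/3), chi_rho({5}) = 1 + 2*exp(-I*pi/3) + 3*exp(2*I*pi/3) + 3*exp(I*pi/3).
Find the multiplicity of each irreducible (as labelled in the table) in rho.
Multiplicities: chi_0: 2, chi_1: 2, chi_2: 0, chi_3: 1, chi_4: 3, chi_5: 3.

Solution. Use <chi_rho, chi> = (1/|G|) sum_C |C| * chi_rho(C) * conj(chi(C)) with |G| = 6 for each irreducible chi in the table:
  <chi_rho, chi_0> = (1/6)[1*(11)*conj(1) + 1*(1 + 3*exp(-2*I*pi/3) + 3*exp(-I*pi/3) + 2*exp(I*pi/3))*conj(1) + 1*(3 + 3*exp(-2*I*pi/3) + 5*exp(2*I*pi/3))*conj(1) + 1*(-1)*conj(1) + 1*(3 + 5*exp(-2*I*pi/3) + 3*exp(2*I*pi/3))*conj(1) + 1*(1 + 2*exp(-I*pi/3) + 3*exp(2*I*pi/3) + 3*exp(I*pi/3))*conj(1)]
      = (1/6)[(11) + (1 + 3*exp(-2*I*pi/3) + 3*exp(-I*pi/3) + 2*exp(I*pi/3)) + (3 + 3*exp(-2*I*pi/3) + 5*exp(2*I*pi/3)) + (-1) + (3 + 5*exp(-2*I*pi/3) + 3*exp(2*I*pi/3)) + (1 + 2*exp(-I*pi/3) + 3*exp(2*I*pi/3) + 3*exp(I*pi/3))] = 12/6 = 2
  <chi_rho, chi_1> = (1/6)[1*(11)*conj(1) + 1*(1 + 3*exp(-2*I*pi/3) + 3*exp(-I*pi/3) + 2*exp(I*pi/3))*conj(exp(I*pi/3)) + 1*(3 + 3*exp(-2*I*pi/3) + 5*exp(2*I*pi/3))*conj(exp(2*I*pi/3)) + 1*(-1)*conj(-1) + 1*(3 + 5*exp(-2*I*pi/3) + 3*exp(2*I*pi/3))*conj(exp(-2*I*pi/3)) + 1*(1 + 2*exp(-I*pi/3) + 3*exp(2*I*pi/3) + 3*exp(I*pi/3))*conj(exp(-I*pi/3))]
      = (1/6)[(11) + (-1 + 3*exp(-2*I*pi/3) + exp(-I*pi/3)) + (2) + (1) + (2) + (-1 + exp(I*pi/3) + 3*exp(2*I*pi/3))] = 12/6 = 2
  <chi_rho, chi_2> = (1/6)[1*(11)*conj(1) + 1*(1 + 3*exp(-2*I*pi/3) + 3*exp(-I*pi/3) + 2*exp(I*pi/3))*conj(exp(2*I*pi/3)) + 1*(3 + 3*exp(-2*I*pi/3) + 5*exp(2*I*pi/3))*conj(exp(-2*I*pi/3)) + 1*(-1)*conj(1) + 1*(3 + 5*exp(-2*I*pi/3) + 3*exp(2*I*pi/3))*conj(exp(2*I*pi/3)) + 1*(1 + 2*exp(-I*pi/3) + 3*exp(2*I*pi/3) + 3*exp(I*pi/3))*conj(exp(-2*I*pi/3))]
      = (1/6)[(11) + (-4) + (3 + 5*exp(-2*I*pi/3) + 3*exp(2*I*pi/3)) + (-1) + (3 + 3*exp(-2*I*pi/3) + 5*exp(2*I*pi/3)) + (-4)] = 0/6 = 0
  <chi_rho, chi_3> = (1/6)[1*(11)*conj(1) + 1*(1 + 3*exp(-2*I*pi/3) + 3*exp(-I*pi/3) + 2*exp(I*pi/3))*conj(-1) + 1*(3 + 3*exp(-2*I*pi/3) + 5*exp(2*I*pi/3))*conj(1) + 1*(-1)*conj(-1) + 1*(3 + 5*exp(-2*I*pi/3) + 3*exp(2*I*pi/3))*conj(1) + 1*(1 + 2*exp(-I*pi/3) + 3*exp(2*I*pi/3) + 3*exp(I*pi/3))*conj(-1)]
      = (1/6)[(11) + (-1 - 2*exp(I*pi/3) - 3*exp(-I*pi/3) - 3*exp(-2*I*pi/3)) + (3 + 3*exp(-2*I*pi/3) + 5*exp(2*I*pi/3)) + (1) + (3 + 5*exp(-2*I*pi/3) + 3*exp(2*I*pi/3)) + (-1 - 3*exp(I*pi/3) - 3*exp(2*I*pi/3) - 2*exp(-I*pi/3))] = 6/6 = 1
  <chi_rho, chi_4> = (1/6)[1*(11)*conj(1) + 1*(1 + 3*exp(-2*I*pi/3) + 3*exp(-I*pi/3) + 2*exp(I*pi/3))*conj(exp(-2*I*pi/3)) + 1*(3 + 3*exp(-2*I*pi/3) + 5*exp(2*I*pi/3))*conj(exp(2*I*pi/3)) + 1*(-1)*conj(1) + 1*(3 + 5*exp(-2*I*pi/3) + 3*exp(2*I*pi/3))*conj(exp(-2*I*pi/3)) + 1*(1 + 2*exp(-I*pi/3) + 3*exp(2*I*pi/3) + 3*exp(I*pi/3))*conj(exp(2*I*pi/3))]
      = (1/6)[(11) + (1 + exp(2*I*pi/3) + 3*exp(I*pi/3)) + (2) + (-1) + (2) + (1 + 3*exp(-I*pi/3) + exp(-2*I*pi/3))] = 18/6 = 3
  <chi_rho, chi_5> = (1/6)[1*(11)*conj(1) + 1*(1 + 3*exp(-2*I*pi/3) + 3*exp(-I*pi/3) + 2*exp(I*pi/3))*conj(exp(-I*pi/3)) + 1*(3 + 3*exp(-2*I*pi/3) + 5*exp(2*I*pi/3))*conj(exp(-2*I*pi/3)) + 1*(-1)*conj(-1) + 1*(3 + 5*exp(-2*I*pi/3) + 3*exp(2*I*pi/3))*conj(exp(2*I*pi/3)) + 1*(1 + 2*exp(-I*pi/3) + 3*exp(2*I*pi/3) + 3*exp(I*pi/3))*conj(exp(I*pi/3))]
      = (1/6)[(11) + (4) + (3 + 5*exp(-2*I*pi/3) + 3*exp(2*I*pi/3)) + (1) + (3 + 3*exp(-2*I*pi/3) + 5*exp(2*I*pi/3)) + (4)] = 18/6 = 3
(Exp terms are combined using exp(i*s)*conj(exp(i*t)) = exp(i*(s-t)), and sums of them are collapsed using the identity that for every m > 1 the m distinct m-th roots of unity sum to 0, e.g. 1 + exp(2*I*pi/3) + exp(-2*I*pi/3) = 0.)
Dimension check: dim(rho) = sum (mult * dim) = 2*1 + 2*1 + 0*1 + 1*1 + 3*1 + 3*1 = 11 = chi_rho(e) = 11.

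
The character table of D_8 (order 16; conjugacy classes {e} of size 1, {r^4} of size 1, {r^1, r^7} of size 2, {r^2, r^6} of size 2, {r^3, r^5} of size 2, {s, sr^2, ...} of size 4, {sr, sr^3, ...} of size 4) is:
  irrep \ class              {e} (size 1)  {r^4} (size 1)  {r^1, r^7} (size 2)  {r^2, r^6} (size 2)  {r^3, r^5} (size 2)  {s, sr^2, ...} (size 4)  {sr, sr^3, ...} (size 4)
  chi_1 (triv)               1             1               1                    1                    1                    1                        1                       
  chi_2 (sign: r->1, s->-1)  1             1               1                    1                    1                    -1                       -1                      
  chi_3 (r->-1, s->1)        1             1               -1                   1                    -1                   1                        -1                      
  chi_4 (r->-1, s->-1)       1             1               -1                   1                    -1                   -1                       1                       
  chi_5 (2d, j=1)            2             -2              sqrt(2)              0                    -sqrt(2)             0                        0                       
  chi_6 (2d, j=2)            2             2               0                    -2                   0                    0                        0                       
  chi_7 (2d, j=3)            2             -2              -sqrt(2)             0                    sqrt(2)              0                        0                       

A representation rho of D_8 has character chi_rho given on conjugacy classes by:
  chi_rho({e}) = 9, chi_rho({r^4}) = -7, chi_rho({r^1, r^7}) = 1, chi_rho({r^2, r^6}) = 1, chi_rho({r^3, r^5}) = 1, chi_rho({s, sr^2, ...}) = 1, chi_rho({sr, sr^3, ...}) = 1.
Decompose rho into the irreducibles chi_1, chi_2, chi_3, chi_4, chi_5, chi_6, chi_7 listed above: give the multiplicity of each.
Multiplicities: chi_1: 1, chi_2: 0, chi_3: 0, chi_4: 0, chi_5: 2, chi_6: 0, chi_7: 2.

Argument: Use <chi_rho, chi> = (1/|G|) sum_C |C| * chi_rho(C) * conj(chi(C)) with |G| = 16 for each irreducible chi in the table:
  <chi_rho, chi_1> = (1/16)[1*(9)*conj(1) + 1*(-7)*conj(1) + 2*(1)*conj(1) + 2*(1)*conj(1) + 2*(1)*conj(1) + 4*(1)*conj(1) + 4*(1)*conj(1)]
      = (1/16)[(9) + (-7) + (2) + (2) + (2) + (4) + (4)] = 16/16 = 1
  <chi_rho, chi_2> = (1/16)[1*(9)*conj(1) + 1*(-7)*conj(1) + 2*(1)*conj(1) + 2*(1)*conj(1) + 2*(1)*conj(1) + 4*(1)*conj(-1) + 4*(1)*conj(-1)]
      = (1/16)[(9) + (-7) + (2) + (2) + (2) + (-4) + (-4)] = 0/16 = 0
  <chi_rho, chi_3> = (1/16)[1*(9)*conj(1) + 1*(-7)*conj(1) + 2*(1)*conj(-1) + 2*(1)*conj(1) + 2*(1)*conj(-1) + 4*(1)*conj(1) + 4*(1)*conj(-1)]
      = (1/16)[(9) + (-7) + (-2) + (2) + (-2) + (4) + (-4)] = 0/16 = 0
  <chi_rho, chi_4> = (1/16)[1*(9)*conj(1) + 1*(-7)*conj(1) + 2*(1)*conj(-1) + 2*(1)*conj(1) + 2*(1)*conj(-1) + 4*(1)*conj(-1) + 4*(1)*conj(1)]
      = (1/16)[(9) + (-7) + (-2) + (2) + (-2) + (-4) + (4)] = 0/16 = 0
  <chi_rho, chi_5> = (1/16)[1*(9)*conj(2) + 1*(-7)*conj(-2) + 2*(1)*conj(sqrt(2)) + 2*(1)*conj(0) + 2*(1)*conj(-sqrt(2)) + 4*(1)*conj(0) + 4*(1)*conj(0)]
      = (1/16)[(18) + (14) + (2*sqrt(2)) + (0) + (-2*sqrt(2)) + (0) + (0)] = 32/16 = 2
  <chi_rho, chi_6> = (1/16)[1*(9)*conj(2) + 1*(-7)*conj(2) + 2*(1)*conj(0) + 2*(1)*conj(-2) + 2*(1)*conj(0) + 4*(1)*conj(0) + 4*(1)*conj(0)]
      = (1/16)[(18) + (-14) + (0) + (-4) + (0) + (0) + (0)] = 0/16 = 0
  <chi_rho, chi_7> = (1/16)[1*(9)*conj(2) + 1*(-7)*conj(-2) + 2*(1)*conj(-sqrt(2)) + 2*(1)*conj(0) + 2*(1)*conj(sqrt(2)) + 4*(1)*conj(0) + 4*(1)*conj(0)]
      = (1/16)[(18) + (14) + (-2*sqrt(2)) + (0) + (2*sqrt(2)) + (0) + (0)] = 32/16 = 2
Dimension check: dim(rho) = sum (mult * dim) = 1*1 + 0*1 + 0*1 + 0*1 + 2*2 + 0*2 + 2*2 = 9 = chi_rho(e) = 9.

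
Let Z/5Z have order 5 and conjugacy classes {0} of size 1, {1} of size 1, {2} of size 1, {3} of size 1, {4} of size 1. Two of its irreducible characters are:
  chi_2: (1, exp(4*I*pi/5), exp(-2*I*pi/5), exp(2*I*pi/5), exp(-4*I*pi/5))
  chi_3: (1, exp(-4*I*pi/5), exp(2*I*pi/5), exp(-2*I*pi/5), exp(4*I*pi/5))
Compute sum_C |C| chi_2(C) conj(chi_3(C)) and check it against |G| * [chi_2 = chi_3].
Sum = 0; so <chi_2, chi_3> = 0 (distinct irreducibles are orthogonal).

Argument: Compute term by term over conjugacy classes (|C| * chi_2(C) * conj(chi_3(C))):
  1*(1)*conj(1) + 1*(exp(4*I*pi/5))*conj(exp(-4*I*pi/5)) + 1*(exp(-2*I*pi/5))*conj(exp(2*I*pi/5)) + 1*(exp(2*I*pi/5))*conj(exp(-2*I*pi/5)) + 1*(exp(-4*I*pi/5))*conj(exp(4*I*pi/5))
  = (1) + (exp(-2*I*pi/5)) + (exp(-4*I*pi/5)) + (exp(4*I*pi/5)) + (exp(2*I*pi/5))
  = 0.
(Exp terms are combined using exp(i*s)*conj(exp(i*t)) = exp(i*(s-t)), and sums of them are collapsed using the identity that for every m > 1 the m distinct m-th roots of unity sum to 0, e.g. 1 + exp(2*I*pi/3) + exp(-2*I*pi/3) = 0.)
Dividing by |G| = 5 gives 0/5 = 0, matching the row-orthogonality relation <chi_2, chi_3> = [chi_2 = chi_3].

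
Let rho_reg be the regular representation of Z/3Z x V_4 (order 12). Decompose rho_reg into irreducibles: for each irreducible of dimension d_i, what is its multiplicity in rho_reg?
Each irreducible V_i of dimension d_i appears with multiplicity d_i, i.e. rho_reg = (direct sum over all irreducibles V_i) d_i V_i. The irreducible dimensions for Z/3Z x V_4 are 1, 1, 1, 1, 1, 1, 1, 1, 1, 1, 1, 1: 12 irreducibles of dimension 1, each with multiplicity 1. Total dimension 12*1*1 = 12 = |G|.

Working: General theorem: in the regular representation of a finite group G, each irreducible appears with multiplicity equal to its dimension. Check: dim(rho_reg) = sum d_i^2 = 1 + 1 + 1 + 1 + 1 + 1 + 1 + 1 + 1 + 1 + 1 + 1 = 12 = |G|.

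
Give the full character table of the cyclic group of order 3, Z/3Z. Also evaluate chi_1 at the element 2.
Character table of Z/3Z (irreps indexed chi_0,...,chi_2 with chi_k(m) = zeta_3^(k*m), zeta_3 = exp(2*pi*i/3)):
  irrep \ class  {0} (size 1)  {1} (size 1)    {2} (size 1)  
  chi_0          1             1               1             
  chi_1          1             exp(2*I*pi/3)   exp(-2*I*pi/3)
  chi_2          1             exp(-2*I*pi/3)  exp(2*I*pi/3) 

Spot check: chi_1(2) = zeta_3^(1*2) = zeta_3^2 = exp(-2*I*pi/3).

Explanation: Z/3Z is abelian, so all 3 irreducible complex representations are 1-dimensional. They are given by chi_k(m) = zeta_3^(k*m) for k = 0,...,2. Row orthogonality: sum_m chi_k(m) conj(chi_l(m)) = 3 * [k = l].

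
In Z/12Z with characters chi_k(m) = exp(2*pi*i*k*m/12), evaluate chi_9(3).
chi_9(3) = zeta_12^27 = I

Working: chi_9(3) = zeta_12^(9*3) = zeta_12^27. Since zeta_12^12 = 1, this equals zeta_12^3 = exp(2*pi*i*3/12) = I.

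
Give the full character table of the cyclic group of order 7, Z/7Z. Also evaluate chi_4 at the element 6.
Character table of Z/7Z (irreps indexed chi_0,...,chi_6 with chi_k(m) = zeta_7^(k*m), zeta_7 = exp(2*pi*i/7)):
  irrep \ class  {0} (size 1)  {1} (size 1)    {2} (size 1)    {3} (size 1)    {4} (size 1)    {5} (size 1)    {6} (size 1)  
  chi_0          1             1               1               1               1               1               1             
  chi_1          1             exp(2*I*pi/7)   exp(4*I*pi/7)   exp(6*I*pi/7)   exp(-6*I*pi/7)  exp(-4*I*pi/7)  exp(-2*I*pi/7)
  chi_2          1             exp(4*I*pi/7)   exp(-6*I*pi/7)  exp(-2*I*pi/7)  exp(2*I*pi/7)   exp(6*I*pi/7)   exp(-4*I*pi/7)
  chi_3          1             exp(6*I*pi/7)   exp(-2*I*pi/7)  exp(4*I*pi/7)   exp(-4*I*pi/7)  exp(2*I*pi/7)   exp(-6*I*pi/7)
  chi_4          1             exp(-6*I*pi/7)  exp(2*I*pi/7)   exp(-4*I*pi/7)  exp(4*I*pi/7)   exp(-2*I*pi/7)  exp(6*I*pi/7) 
  chi_5          1             exp(-4*I*pi/7)  exp(6*I*pi/7)   exp(2*I*pi/7)   exp(-2*I*pi/7)  exp(-6*I*pi/7)  exp(4*I*pi/7) 
  chi_6          1             exp(-2*I*pi/7)  exp(-4*I*pi/7)  exp(-6*I*pi/7)  exp(6*I*pi/7)   exp(4*I*pi/7)   exp(2*I*pi/7) 

Spot check: chi_4(6) = zeta_7^(4*6) = zeta_7^24 = exp(6*I*pi/7).

Working: Z/7Z is abelian, so all 7 irreducible complex representations are 1-dimensional. They are given by chi_k(m) = zeta_7^(k*m) for k = 0,...,6. Row orthogonality: sum_m chi_k(m) conj(chi_l(m)) = 7 * [k = l].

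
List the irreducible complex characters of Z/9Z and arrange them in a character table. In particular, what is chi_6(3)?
Character table of Z/9Z (irreps indexed chi_0,...,chi_8 with chi_k(m) = zeta_9^(k*m), zeta_9 = exp(2*pi*i/9)):
  irrep \ class  {0} (size 1)  {1} (size 1)    {2} (size 1)    {3} (size 1)    {4} (size 1)    {5} (size 1)    {6} (size 1)    {7} (size 1)    {8} (size 1)  
  chi_0          1             1               1               1               1               1               1               1               1             
  chi_1          1             exp(2*I*pi/9)   exp(4*I*pi/9)   exp(2*I*pi/3)   exp(8*I*pi/9)   exp(-8*I*pi/9)  exp(-2*I*pi/3)  exp(-4*I*pi/9)  exp(-2*I*pi/9)
  chi_2          1             exp(4*I*pi/9)   exp(8*I*pi/9)   exp(-2*I*pi/3)  exp(-2*I*pi/9)  exp(2*I*pi/9)   exp(2*I*pi/3)   exp(-8*I*pi/9)  exp(-4*I*pi/9)
  chi_3          1             exp(2*I*pi/3)   exp(-2*I*pi/3)  1               exp(2*I*pi/3)   exp(-2*I*pi/3)  1               exp(2*I*pi/3)   exp(-2*I*pi/3)
  chi_4          1             exp(8*I*pi/9)   exp(-2*I*pi/9)  exp(2*I*pi/3)   exp(-4*I*pi/9)  exp(4*I*pi/9)   exp(-2*I*pi/3)  exp(2*I*pi/9)   exp(-8*I*pi/9)
  chi_5          1             exp(-8*I*pi/9)  exp(2*I*pi/9)   exp(-2*I*pi/3)  exp(4*I*pi/9)   exp(-4*I*pi/9)  exp(2*I*pi/3)   exp(-2*I*pi/9)  exp(8*I*pi/9) 
  chi_6          1             exp(-2*I*pi/3)  exp(2*I*pi/3)   1               exp(-2*I*pi/3)  exp(2*I*pi/3)   1               exp(-2*I*pi/3)  exp(2*I*pi/3) 
  chi_7          1             exp(-4*I*pi/9)  exp(-8*I*pi/9)  exp(2*I*pi/3)   exp(2*I*pi/9)   exp(-2*I*pi/9)  exp(-2*I*pi/3)  exp(8*I*pi/9)   exp(4*I*pi/9) 
  chi_8          1             exp(-2*I*pi/9)  exp(-4*I*pi/9)  exp(-2*I*pi/3)  exp(-8*I*pi/9)  exp(8*I*pi/9)   exp(2*I*pi/3)   exp(4*I*pi/9)   exp(2*I*pi/9) 

Spot check: chi_6(3) = zeta_9^(6*3) = zeta_9^18 = 1.

Argument: Z/9Z is abelian, so all 9 irreducible complex representations are 1-dimensional. They are given by chi_k(m) = zeta_9^(k*m) for k = 0,...,8. Row orthogonality: sum_m chi_k(m) conj(chi_l(m)) = 9 * [k = l].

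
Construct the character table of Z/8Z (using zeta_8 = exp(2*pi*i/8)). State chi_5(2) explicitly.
Character table of Z/8Z (irreps indexed chi_0,...,chi_7 with chi_k(m) = zeta_8^(k*m), zeta_8 = exp(2*pi*i/8)):
  irrep \ class  {0} (size 1)  {1} (size 1)    {2} (size 1)  {3} (size 1)    {4} (size 1)  {5} (size 1)    {6} (size 1)  {7} (size 1)  
  chi_0          1             1               1             1               1             1               1             1             
  chi_1          1             exp(I*pi/4)     I             exp(3*I*pi/4)   -1            exp(-3*I*pi/4)  -I            exp(-I*pi/4)  
  chi_2          1             I               -1            -I              1             I               -1            -I            
  chi_3          1             exp(3*I*pi/4)   -I            exp(I*pi/4)     -1            exp(-I*pi/4)    I             exp(-3*I*pi/4)
  chi_4          1             -1              1             -1              1             -1              1             -1            
  chi_5          1             exp(-3*I*pi/4)  I             exp(-I*pi/4)    -1            exp(I*pi/4)     -I            exp(3*I*pi/4) 
  chi_6          1             -I              -1            I               1             -I              -1            I             
  chi_7          1             exp(-I*pi/4)    -I            exp(-3*I*pi/4)  -1            exp(3*I*pi/4)   I             exp(I*pi/4)   

Spot check: chi_5(2) = zeta_8^(5*2) = zeta_8^10 = I.

Details: Z/8Z is abelian, so all 8 irreducible complex representations are 1-dimensional. They are given by chi_k(m) = zeta_8^(k*m) for k = 0,...,7. Row orthogonality: sum_m chi_k(m) conj(chi_l(m)) = 8 * [k = l].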